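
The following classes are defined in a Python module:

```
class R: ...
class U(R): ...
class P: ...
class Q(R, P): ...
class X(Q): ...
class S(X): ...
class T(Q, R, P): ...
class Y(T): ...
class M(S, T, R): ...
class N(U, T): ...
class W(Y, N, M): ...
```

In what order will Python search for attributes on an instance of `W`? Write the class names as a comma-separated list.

L[W] = W + merge(L[Y], L[N], L[M], [Y N M])
  take Y:  [Y T Q R P object] + [N U T Q R P object] + [M S X T Q R P object] + [Y N M]
  take N:  [T Q R P object] + [N U T Q R P object] + [M S X T Q R P object] + [N M]
  take U:  [T Q R P object] + [U T Q R P object] + [M S X T Q R P object] + [M]
  take M:  [T Q R P object] + [T Q R P object] + [M S X T Q R P object] + [M]
  take S:  [T Q R P object] + [T Q R P object] + [S X T Q R P object]
  take X:  [T Q R P object] + [T Q R P object] + [X T Q R P object]
  take T:  [T Q R P object] + [T Q R P object] + [T Q R P object]
  take Q:  [Q R P object] + [Q R P object] + [Q R P object]
  take R:  [R P object] + [R P object] + [R P object]
  take P:  [P object] + [P object] + [P object]
  take object:  [object] + [object] + [object]

W, Y, N, U, M, S, X, T, Q, R, P, object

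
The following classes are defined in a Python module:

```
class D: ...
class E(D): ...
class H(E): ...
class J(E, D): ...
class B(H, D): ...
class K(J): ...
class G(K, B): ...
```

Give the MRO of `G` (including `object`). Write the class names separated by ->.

L[G] = G + merge(L[K], L[B], [K B])
  take K:  [K J E D object] + [B H E D object] + [K B]
  take J:  [J E D object] + [B H E D object] + [B]
  take B:  [E D object] + [B H E D object] + [B]
  take H:  [E D object] + [H E D object]
  take E:  [E D object] + [E D object]
  take D:  [D object] + [D object]
  take object:  [object] + [object]

G -> K -> J -> B -> H -> E -> D -> object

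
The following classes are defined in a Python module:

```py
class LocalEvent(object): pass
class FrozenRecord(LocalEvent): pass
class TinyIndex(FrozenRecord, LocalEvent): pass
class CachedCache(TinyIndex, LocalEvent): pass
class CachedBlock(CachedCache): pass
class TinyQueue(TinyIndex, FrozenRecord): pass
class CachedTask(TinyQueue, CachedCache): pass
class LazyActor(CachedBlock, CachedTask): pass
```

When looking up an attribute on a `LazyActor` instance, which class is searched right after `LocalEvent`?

L[LazyActor] = LazyActor + merge(L[CachedBlock], L[CachedTask], [CachedBlock CachedTask])
  take CachedBlock:  [CachedBlock CachedCache TinyIndex FrozenRecord LocalEvent object] + [CachedTask TinyQueue CachedCache TinyIndex FrozenRecord LocalEvent object] + [CachedBlock CachedTask]
  take CachedTask:  [CachedCache TinyIndex FrozenRecord LocalEvent object] + [CachedTask TinyQueue CachedCache TinyIndex FrozenRecord LocalEvent object] + [CachedTask]
  take TinyQueue:  [CachedCache TinyIndex FrozenRecord LocalEvent object] + [TinyQueue CachedCache TinyIndex FrozenRecord LocalEvent object]
  take CachedCache:  [CachedCache TinyIndex FrozenRecord LocalEvent object] + [CachedCache TinyIndex FrozenRecord LocalEvent object]
  take TinyIndex:  [TinyIndex FrozenRecord LocalEvent object] + [TinyIndex FrozenRecord LocalEvent object]
  take FrozenRecord:  [FrozenRecord LocalEvent object] + [FrozenRecord LocalEvent object]
  take LocalEvent:  [LocalEvent object] + [LocalEvent object]
  take object:  [object] + [object]
MRO: LazyActor CachedBlock CachedTask TinyQueue CachedCache TinyIndex FrozenRecord LocalEvent object
LocalEvent is at position 7; next is object.

object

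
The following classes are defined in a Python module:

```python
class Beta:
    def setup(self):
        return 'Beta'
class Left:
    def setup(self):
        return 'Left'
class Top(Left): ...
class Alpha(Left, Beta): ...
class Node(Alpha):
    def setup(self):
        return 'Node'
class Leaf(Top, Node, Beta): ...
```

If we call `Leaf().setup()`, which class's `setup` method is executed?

Node

L[Leaf] = Leaf + merge(L[Top], L[Node], L[Beta], [Top Node Beta])
  take Top:  [Top Left object] + [Node Alpha Left Beta object] + [Beta object] + [Top Node Beta]
  take Node:  [Left object] + [Node Alpha Left Beta object] + [Beta object] + [Node Beta]
  take Alpha:  [Left object] + [Alpha Left Beta object] + [Beta object] + [Beta]
  take Left:  [Left object] + [Left Beta object] + [Beta object] + [Beta]
  take Beta:  [object] + [Beta object] + [Beta object] + [Beta]
  take object:  [object] + [object] + [object]
MRO: Leaf Top Node Alpha Left Beta object
setup is defined in: Beta, Left, Node. First along the MRO is Node.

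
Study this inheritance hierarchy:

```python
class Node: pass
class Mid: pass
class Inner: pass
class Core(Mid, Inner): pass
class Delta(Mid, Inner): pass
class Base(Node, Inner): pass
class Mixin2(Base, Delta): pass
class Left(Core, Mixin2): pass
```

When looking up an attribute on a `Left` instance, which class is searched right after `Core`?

Mixin2

L[Left] = Left + merge(L[Core], L[Mixin2], [Core Mixin2])
  take Core:  [Core Mid Inner object] + [Mixin2 Base Node Delta Mid Inner object] + [Core Mixin2]
  take Mixin2:  [Mid Inner object] + [Mixin2 Base Node Delta Mid Inner object] + [Mixin2]
  take Base:  [Mid Inner object] + [Base Node Delta Mid Inner object]
  take Node:  [Mid Inner object] + [Node Delta Mid Inner object]
  take Delta:  [Mid Inner object] + [Delta Mid Inner object]
  take Mid:  [Mid Inner object] + [Mid Inner object]
  take Inner:  [Inner object] + [Inner object]
  take object:  [object] + [object]
MRO: Left Core Mixin2 Base Node Delta Mid Inner object
Core is at position 1; next is Mixin2.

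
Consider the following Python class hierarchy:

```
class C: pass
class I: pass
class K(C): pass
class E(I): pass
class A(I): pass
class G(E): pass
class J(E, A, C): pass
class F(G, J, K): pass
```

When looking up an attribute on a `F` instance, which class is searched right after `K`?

L[F] = F + merge(L[G], L[J], L[K], [G J K])
  take G:  [G E I object] + [J E A I C object] + [K C object] + [G J K]
  take J:  [E I object] + [J E A I C object] + [K C object] + [J K]
  take E:  [E I object] + [E A I C object] + [K C object] + [K]
  take A:  [I object] + [A I C object] + [K C object] + [K]
  take I:  [I object] + [I C object] + [K C object] + [K]
  take K:  [object] + [C object] + [K C object] + [K]
  take C:  [object] + [C object] + [C object]
  take object:  [object] + [object] + [object]
MRO: F G J E A I K C object
K is at position 6; next is C.

C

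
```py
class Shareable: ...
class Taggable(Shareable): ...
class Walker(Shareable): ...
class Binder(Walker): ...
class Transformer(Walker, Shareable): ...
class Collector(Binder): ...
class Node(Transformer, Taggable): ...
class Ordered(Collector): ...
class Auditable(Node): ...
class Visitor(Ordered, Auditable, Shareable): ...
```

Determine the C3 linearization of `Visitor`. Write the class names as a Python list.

L[Visitor] = Visitor + merge(L[Ordered], L[Auditable], L[Shareable], [Ordered Auditable Shareable])
  take Ordered:  [Ordered Collector Binder Walker Shareable object] + [Auditable Node Transformer Walker Taggable Shareable object] + [Shareable object] + [Ordered Auditable Shareable]
  take Collector:  [Collector Binder Walker Shareable object] + [Auditable Node Transformer Walker Taggable Shareable object] + [Shareable object] + [Auditable Shareable]
  take Binder:  [Binder Walker Shareable object] + [Auditable Node Transformer Walker Taggable Shareable object] + [Shareable object] + [Auditable Shareable]
  take Auditable:  [Walker Shareable object] + [Auditable Node Transformer Walker Taggable Shareable object] + [Shareable object] + [Auditable Shareable]
  take Node:  [Walker Shareable object] + [Node Transformer Walker Taggable Shareable object] + [Shareable object] + [Shareable]
  take Transformer:  [Walker Shareable object] + [Transformer Walker Taggable Shareable object] + [Shareable object] + [Shareable]
  take Walker:  [Walker Shareable object] + [Walker Taggable Shareable object] + [Shareable object] + [Shareable]
  take Taggable:  [Shareable object] + [Taggable Shareable object] + [Shareable object] + [Shareable]
  take Shareable:  [Shareable object] + [Shareable object] + [Shareable object] + [Shareable]
  take object:  [object] + [object] + [object]

[Visitor, Ordered, Collector, Binder, Auditable, Node, Transformer, Walker, Taggable, Shareable, object]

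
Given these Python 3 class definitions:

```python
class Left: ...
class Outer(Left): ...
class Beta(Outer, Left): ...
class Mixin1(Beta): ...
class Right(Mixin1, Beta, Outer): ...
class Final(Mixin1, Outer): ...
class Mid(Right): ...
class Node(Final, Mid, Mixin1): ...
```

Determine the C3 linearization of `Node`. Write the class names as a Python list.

[Node, Final, Mid, Right, Mixin1, Beta, Outer, Left, object]

L[Node] = Node + merge(L[Final], L[Mid], L[Mixin1], [Final Mid Mixin1])
  take Final:  [Final Mixin1 Beta Outer Left object] + [Mid Right Mixin1 Beta Outer Left object] + [Mixin1 Beta Outer Left object] + [Final Mid Mixin1]
  take Mid:  [Mixin1 Beta Outer Left object] + [Mid Right Mixin1 Beta Outer Left object] + [Mixin1 Beta Outer Left object] + [Mid Mixin1]
  take Right:  [Mixin1 Beta Outer Left object] + [Right Mixin1 Beta Outer Left object] + [Mixin1 Beta Outer Left object] + [Mixin1]
  take Mixin1:  [Mixin1 Beta Outer Left object] + [Mixin1 Beta Outer Left object] + [Mixin1 Beta Outer Left object] + [Mixin1]
  take Beta:  [Beta Outer Left object] + [Beta Outer Left object] + [Beta Outer Left object]
  take Outer:  [Outer Left object] + [Outer Left object] + [Outer Left object]
  take Left:  [Left object] + [Left object] + [Left object]
  take object:  [object] + [object] + [object]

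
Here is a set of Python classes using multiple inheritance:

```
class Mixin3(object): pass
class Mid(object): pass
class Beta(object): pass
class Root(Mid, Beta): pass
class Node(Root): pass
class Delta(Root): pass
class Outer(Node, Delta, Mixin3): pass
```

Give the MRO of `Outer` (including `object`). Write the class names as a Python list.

L[Outer] = Outer + merge(L[Node], L[Delta], L[Mixin3], [Node Delta Mixin3])
  take Node:  [Node Root Mid Beta object] + [Delta Root Mid Beta object] + [Mixin3 object] + [Node Delta Mixin3]
  take Delta:  [Root Mid Beta object] + [Delta Root Mid Beta object] + [Mixin3 object] + [Delta Mixin3]
  take Root:  [Root Mid Beta object] + [Root Mid Beta object] + [Mixin3 object] + [Mixin3]
  take Mid:  [Mid Beta object] + [Mid Beta object] + [Mixin3 object] + [Mixin3]
  take Beta:  [Beta object] + [Beta object] + [Mixin3 object] + [Mixin3]
  take Mixin3:  [object] + [object] + [Mixin3 object] + [Mixin3]
  take object:  [object] + [object] + [object]

[Outer, Node, Delta, Root, Mid, Beta, Mixin3, object]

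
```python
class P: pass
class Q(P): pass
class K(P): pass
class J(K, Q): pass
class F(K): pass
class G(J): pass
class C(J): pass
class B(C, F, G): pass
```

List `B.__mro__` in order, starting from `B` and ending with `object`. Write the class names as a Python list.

[B, C, F, G, J, K, Q, P, object]

L[B] = B + merge(L[C], L[F], L[G], [C F G])
  take C:  [C J K Q P object] + [F K P object] + [G J K Q P object] + [C F G]
  take F:  [J K Q P object] + [F K P object] + [G J K Q P object] + [F G]
  take G:  [J K Q P object] + [K P object] + [G J K Q P object] + [G]
  take J:  [J K Q P object] + [K P object] + [J K Q P object]
  take K:  [K Q P object] + [K P object] + [K Q P object]
  take Q:  [Q P object] + [P object] + [Q P object]
  take P:  [P object] + [P object] + [P object]
  take object:  [object] + [object] + [object]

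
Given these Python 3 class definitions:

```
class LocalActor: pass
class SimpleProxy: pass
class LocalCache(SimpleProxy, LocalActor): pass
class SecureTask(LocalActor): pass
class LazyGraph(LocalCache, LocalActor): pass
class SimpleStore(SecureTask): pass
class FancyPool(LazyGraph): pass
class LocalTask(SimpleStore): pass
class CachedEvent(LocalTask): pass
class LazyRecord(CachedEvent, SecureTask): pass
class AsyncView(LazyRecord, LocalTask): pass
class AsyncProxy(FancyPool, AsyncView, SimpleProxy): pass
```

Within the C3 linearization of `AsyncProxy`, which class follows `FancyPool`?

L[AsyncProxy] = AsyncProxy + merge(L[FancyPool], L[AsyncView], L[SimpleProxy], [FancyPool AsyncView SimpleProxy])
  take FancyPool:  [FancyPool LazyGraph LocalCache SimpleProxy LocalActor object] + [AsyncView LazyRecord CachedEvent LocalTask SimpleStore SecureTask LocalActor object] + [SimpleProxy object] + [FancyPool AsyncView SimpleProxy]
  take LazyGraph:  [LazyGraph LocalCache SimpleProxy LocalActor object] + [AsyncView LazyRecord CachedEvent LocalTask SimpleStore SecureTask LocalActor object] + [SimpleProxy object] + [AsyncView SimpleProxy]
  take LocalCache:  [LocalCache SimpleProxy LocalActor object] + [AsyncView LazyRecord CachedEvent LocalTask SimpleStore SecureTask LocalActor object] + [SimpleProxy object] + [AsyncView SimpleProxy]
  take AsyncView:  [SimpleProxy LocalActor object] + [AsyncView LazyRecord CachedEvent LocalTask SimpleStore SecureTask LocalActor object] + [SimpleProxy object] + [AsyncView SimpleProxy]
  take SimpleProxy:  [SimpleProxy LocalActor object] + [LazyRecord CachedEvent LocalTask SimpleStore SecureTask LocalActor object] + [SimpleProxy object] + [SimpleProxy]
  take LazyRecord:  [LocalActor object] + [LazyRecord CachedEvent LocalTask SimpleStore SecureTask LocalActor object] + [object]
  take CachedEvent:  [LocalActor object] + [CachedEvent LocalTask SimpleStore SecureTask LocalActor object] + [object]
  take LocalTask:  [LocalActor object] + [LocalTask SimpleStore SecureTask LocalActor object] + [object]
  take SimpleStore:  [LocalActor object] + [SimpleStore SecureTask LocalActor object] + [object]
  take SecureTask:  [LocalActor object] + [SecureTask LocalActor object] + [object]
  take LocalActor:  [LocalActor object] + [LocalActor object] + [object]
  take object:  [object] + [object] + [object]
MRO: AsyncProxy FancyPool LazyGraph LocalCache AsyncView SimpleProxy LazyRecord CachedEvent LocalTask SimpleStore SecureTask LocalActor object
FancyPool is at position 1; next is LazyGraph.

LazyGraph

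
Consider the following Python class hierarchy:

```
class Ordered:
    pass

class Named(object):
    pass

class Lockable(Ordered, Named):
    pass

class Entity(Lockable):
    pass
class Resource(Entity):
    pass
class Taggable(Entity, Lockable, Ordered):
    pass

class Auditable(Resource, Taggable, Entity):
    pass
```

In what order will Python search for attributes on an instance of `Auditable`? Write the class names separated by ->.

Auditable -> Resource -> Taggable -> Entity -> Lockable -> Ordered -> Named -> object

L[Auditable] = Auditable + merge(L[Resource], L[Taggable], L[Entity], [Resource Taggable Entity])
  take Resource:  [Resource Entity Lockable Ordered Named object] + [Taggable Entity Lockable Ordered Named object] + [Entity Lockable Ordered Named object] + [Resource Taggable Entity]
  take Taggable:  [Entity Lockable Ordered Named object] + [Taggable Entity Lockable Ordered Named object] + [Entity Lockable Ordered Named object] + [Taggable Entity]
  take Entity:  [Entity Lockable Ordered Named object] + [Entity Lockable Ordered Named object] + [Entity Lockable Ordered Named object] + [Entity]
  take Lockable:  [Lockable Ordered Named object] + [Lockable Ordered Named object] + [Lockable Ordered Named object]
  take Ordered:  [Ordered Named object] + [Ordered Named object] + [Ordered Named object]
  take Named:  [Named object] + [Named object] + [Named object]
  take object:  [object] + [object] + [object]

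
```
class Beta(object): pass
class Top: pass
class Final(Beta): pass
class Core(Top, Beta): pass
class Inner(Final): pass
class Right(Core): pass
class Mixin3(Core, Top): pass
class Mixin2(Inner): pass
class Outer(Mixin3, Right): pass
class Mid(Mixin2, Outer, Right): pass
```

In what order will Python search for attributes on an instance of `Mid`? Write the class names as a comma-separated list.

L[Mid] = Mid + merge(L[Mixin2], L[Outer], L[Right], [Mixin2 Outer Right])
  take Mixin2:  [Mixin2 Inner Final Beta object] + [Outer Mixin3 Right Core Top Beta object] + [Right Core Top Beta object] + [Mixin2 Outer Right]
  take Inner:  [Inner Final Beta object] + [Outer Mixin3 Right Core Top Beta object] + [Right Core Top Beta object] + [Outer Right]
  take Final:  [Final Beta object] + [Outer Mixin3 Right Core Top Beta object] + [Right Core Top Beta object] + [Outer Right]
  take Outer:  [Beta object] + [Outer Mixin3 Right Core Top Beta object] + [Right Core Top Beta object] + [Outer Right]
  take Mixin3:  [Beta object] + [Mixin3 Right Core Top Beta object] + [Right Core Top Beta object] + [Right]
  take Right:  [Beta object] + [Right Core Top Beta object] + [Right Core Top Beta object] + [Right]
  take Core:  [Beta object] + [Core Top Beta object] + [Core Top Beta object]
  take Top:  [Beta object] + [Top Beta object] + [Top Beta object]
  take Beta:  [Beta object] + [Beta object] + [Beta object]
  take object:  [object] + [object] + [object]

Mid, Mixin2, Inner, Final, Outer, Mixin3, Right, Core, Top, Beta, object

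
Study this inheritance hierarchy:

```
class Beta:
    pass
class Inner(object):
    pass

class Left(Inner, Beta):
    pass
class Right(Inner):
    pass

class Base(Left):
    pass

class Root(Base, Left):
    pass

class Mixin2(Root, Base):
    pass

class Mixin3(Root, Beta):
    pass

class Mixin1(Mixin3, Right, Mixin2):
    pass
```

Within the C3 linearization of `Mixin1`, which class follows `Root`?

Base

L[Mixin1] = Mixin1 + merge(L[Mixin3], L[Right], L[Mixin2], [Mixin3 Right Mixin2])
  take Mixin3:  [Mixin3 Root Base Left Inner Beta object] + [Right Inner object] + [Mixin2 Root Base Left Inner Beta object] + [Mixin3 Right Mixin2]
  take Right:  [Root Base Left Inner Beta object] + [Right Inner object] + [Mixin2 Root Base Left Inner Beta object] + [Right Mixin2]
  take Mixin2:  [Root Base Left Inner Beta object] + [Inner object] + [Mixin2 Root Base Left Inner Beta object] + [Mixin2]
  take Root:  [Root Base Left Inner Beta object] + [Inner object] + [Root Base Left Inner Beta object]
  take Base:  [Base Left Inner Beta object] + [Inner object] + [Base Left Inner Beta object]
  take Left:  [Left Inner Beta object] + [Inner object] + [Left Inner Beta object]
  take Inner:  [Inner Beta object] + [Inner object] + [Inner Beta object]
  take Beta:  [Beta object] + [object] + [Beta object]
  take object:  [object] + [object] + [object]
MRO: Mixin1 Mixin3 Right Mixin2 Root Base Left Inner Beta object
Root is at position 4; next is Base.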